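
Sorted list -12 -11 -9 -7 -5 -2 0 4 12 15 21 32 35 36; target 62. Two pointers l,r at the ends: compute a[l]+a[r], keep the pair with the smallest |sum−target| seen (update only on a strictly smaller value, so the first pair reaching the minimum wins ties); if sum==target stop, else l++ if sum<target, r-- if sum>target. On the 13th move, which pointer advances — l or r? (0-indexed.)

[0,13] -12+36=24 d=38 * → l++
[1,13] -11+36=25 d=37 * → l++
[2,13] -9+36=27 d=35 * → l++
[3,13] -7+36=29 d=33 * → l++
[4,13] -5+36=31 d=31 * → l++
[5,13] -2+36=34 d=28 * → l++
[6,13] 0+36=36 d=26 * → l++
[7,13] 4+36=40 d=22 * → l++
[8,13] 12+36=48 d=14 * → l++
[9,13] 15+36=51 d=11 * → l++
[10,13] 21+36=57 d=5 * → l++
[11,13] 32+36=68 d=6 → r--
[11,12] 32+35=67 d=5 → r--

r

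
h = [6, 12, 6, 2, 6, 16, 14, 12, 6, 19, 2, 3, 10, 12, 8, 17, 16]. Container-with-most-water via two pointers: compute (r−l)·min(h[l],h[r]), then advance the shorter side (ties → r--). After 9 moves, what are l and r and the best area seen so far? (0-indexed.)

[0,16] min(6,16)*16=96 best=96 * → l++
[1,16] min(12,16)*15=180 best=180 * → l++
[2,16] min(6,16)*14=84 best=180 → l++
[3,16] min(2,16)*13=26 best=180 → l++
[4,16] min(6,16)*12=72 best=180 → l++
[5,16] min(16,16)*11=176 best=180 → r--
[5,15] min(16,17)*10=160 best=180 → l++
[6,15] min(14,17)*9=126 best=180 → l++
[7,15] min(12,17)*8=96 best=180 → l++

l=8, r=15, best area=180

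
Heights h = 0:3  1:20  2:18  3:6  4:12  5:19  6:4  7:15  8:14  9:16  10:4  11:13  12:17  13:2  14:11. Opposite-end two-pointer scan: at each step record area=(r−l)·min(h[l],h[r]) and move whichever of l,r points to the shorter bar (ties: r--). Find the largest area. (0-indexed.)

max area = 187

[0,14] min(3,11)*14=42 best=42 * → l++
[1,14] min(20,11)*13=143 best=143 * → r--
[1,13] min(20,2)*12=24 best=143 → r--
[1,12] min(20,17)*11=187 best=187 * → r--
[1,11] min(20,13)*10=130 best=187 → r--
[1,10] min(20,4)*9=36 best=187 → r--
[1,9] min(20,16)*8=128 best=187 → r--
[1,8] min(20,14)*7=98 best=187 → r--
[1,7] min(20,15)*6=90 best=187 → r--
[1,6] min(20,4)*5=20 best=187 → r--
[1,5] min(20,19)*4=76 best=187 → r--
[1,4] min(20,12)*3=36 best=187 → r--
[1,3] min(20,6)*2=12 best=187 → r--
[1,2] min(20,18)*1=18 best=187 → r--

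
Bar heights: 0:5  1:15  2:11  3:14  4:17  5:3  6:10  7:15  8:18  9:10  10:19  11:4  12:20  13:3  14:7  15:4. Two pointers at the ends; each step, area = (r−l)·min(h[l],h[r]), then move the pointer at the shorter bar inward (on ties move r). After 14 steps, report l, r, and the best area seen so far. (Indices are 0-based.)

l=0 r=15: min(5,4)*15=60 best=60 *, r--
l=0 r=14: min(5,7)*14=70 best=70 *, l++
l=1 r=14: min(15,7)*13=91 best=91 *, r--
l=1 r=13: min(15,3)*12=36 best=91, r--
l=1 r=12: min(15,20)*11=165 best=165 *, l++
l=2 r=12: min(11,20)*10=110 best=165, l++
l=3 r=12: min(14,20)*9=126 best=165, l++
l=4 r=12: min(17,20)*8=136 best=165, l++
l=5 r=12: min(3,20)*7=21 best=165, l++
l=6 r=12: min(10,20)*6=60 best=165, l++
l=7 r=12: min(15,20)*5=75 best=165, l++
l=8 r=12: min(18,20)*4=72 best=165, l++
l=9 r=12: min(10,20)*3=30 best=165, l++
l=10 r=12: min(19,20)*2=38 best=165, l++

l=11, r=12, best area=165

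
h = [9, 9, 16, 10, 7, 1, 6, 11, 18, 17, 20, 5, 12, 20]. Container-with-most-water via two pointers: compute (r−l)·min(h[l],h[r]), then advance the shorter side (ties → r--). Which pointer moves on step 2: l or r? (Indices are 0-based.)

[0,13] min(9,20)*13=117 best=117 * → l++
[1,13] min(9,20)*12=108 best=117 → l++

l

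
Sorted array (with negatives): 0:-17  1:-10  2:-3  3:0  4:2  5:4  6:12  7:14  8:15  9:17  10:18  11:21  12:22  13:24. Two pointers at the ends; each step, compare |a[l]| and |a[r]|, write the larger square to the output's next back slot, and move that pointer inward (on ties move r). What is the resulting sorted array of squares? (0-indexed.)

[0,13] |-17|<=|24| out[13]=576 → r--
[0,12] |-17|<=|22| out[12]=484 → r--
[0,11] |-17|<=|21| out[11]=441 → r--
[0,10] |-17|<=|18| out[10]=324 → r--
[0,9] |-17|<=|17| out[9]=289 → r--
[0,8] |-17|>|15| out[8]=289 → l++
[1,8] |-10|<=|15| out[7]=225 → r--
[1,7] |-10|<=|14| out[6]=196 → r--
[1,6] |-10|<=|12| out[5]=144 → r--
[1,5] |-10|>|4| out[4]=100 → l++
[2,5] |-3|<=|4| out[3]=16 → r--
[2,4] |-3|>|2| out[2]=9 → l++
[3,4] |0|<=|2| out[1]=4 → r--
[3,3] |0|<=|0| out[0]=0 → r--

[0, 4, 9, 16, 100, 144, 196, 225, 289, 289, 324, 441, 484, 576]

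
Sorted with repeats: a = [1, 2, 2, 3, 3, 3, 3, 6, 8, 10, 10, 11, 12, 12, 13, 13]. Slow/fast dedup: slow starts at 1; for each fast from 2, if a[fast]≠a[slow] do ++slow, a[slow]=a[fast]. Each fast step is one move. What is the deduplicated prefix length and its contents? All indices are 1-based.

length 9; prefix = [1, 2, 3, 6, 8, 10, 11, 12, 13]

(s=1,f=2) a[fast]=2≠a[slow]=1 write a[2]=2 → slow++,fast++
(s=2,f=3) a[fast]=2=a[slow] dup → fast++
(s=2,f=4) a[fast]=3≠a[slow]=2 write a[3]=3 → slow++,fast++
(s=3,f=5) a[fast]=3=a[slow] dup → fast++
(s=3,f=6) a[fast]=3=a[slow] dup → fast++
(s=3,f=7) a[fast]=3=a[slow] dup → fast++
(s=3,f=8) a[fast]=6≠a[slow]=3 write a[4]=6 → slow++,fast++
(s=4,f=9) a[fast]=8≠a[slow]=6 write a[5]=8 → slow++,fast++
(s=5,f=10) a[fast]=10≠a[slow]=8 write a[6]=10 → slow++,fast++
(s=6,f=11) a[fast]=10=a[slow] dup → fast++
(s=6,f=12) a[fast]=11≠a[slow]=10 write a[7]=11 → slow++,fast++
(s=7,f=13) a[fast]=12≠a[slow]=11 write a[8]=12 → slow++,fast++
(s=8,f=14) a[fast]=12=a[slow] dup → fast++
(s=8,f=15) a[fast]=13≠a[slow]=12 write a[9]=13 → slow++,fast++
(s=9,f=16) a[fast]=13=a[slow] dup → fast++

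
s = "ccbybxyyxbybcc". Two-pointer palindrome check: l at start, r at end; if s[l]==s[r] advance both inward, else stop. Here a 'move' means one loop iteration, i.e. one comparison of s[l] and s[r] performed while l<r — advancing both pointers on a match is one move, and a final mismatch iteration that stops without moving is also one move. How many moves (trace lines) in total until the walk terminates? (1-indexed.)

l=1 r=14: 'c'=='c', l++,r--
l=2 r=13: 'c'=='c', l++,r--
l=3 r=12: 'b'=='b', l++,r--
l=4 r=11: 'y'=='y', l++,r--
l=5 r=10: 'b'=='b', l++,r--
l=6 r=9: 'x'=='x', l++,r--
l=7 r=8: 'y'=='y', l++,r--

7 moves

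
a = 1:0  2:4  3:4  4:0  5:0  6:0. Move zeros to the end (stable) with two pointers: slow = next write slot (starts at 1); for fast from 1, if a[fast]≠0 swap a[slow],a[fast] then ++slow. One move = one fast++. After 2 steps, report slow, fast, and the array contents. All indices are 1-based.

slow=2, fast=3, a=[4, 0, 4, 0, 0, 0]

slow=1 fast=1: a[fast]=0, fast++
slow=1 fast=2: a[fast]=4≠0 swap→a[1]=4, slow++,fast++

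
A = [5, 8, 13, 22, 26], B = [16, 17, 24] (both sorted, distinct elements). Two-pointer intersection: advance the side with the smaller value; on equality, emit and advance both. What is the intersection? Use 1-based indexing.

i=1 j=1: 5<16, i++
i=2 j=1: 8<16, i++
i=3 j=1: 13<16, i++
i=4 j=1: 22>16, j++
i=4 j=2: 22>17, j++
i=4 j=3: 22<24, i++
i=5 j=3: 26>24, j++

intersection = []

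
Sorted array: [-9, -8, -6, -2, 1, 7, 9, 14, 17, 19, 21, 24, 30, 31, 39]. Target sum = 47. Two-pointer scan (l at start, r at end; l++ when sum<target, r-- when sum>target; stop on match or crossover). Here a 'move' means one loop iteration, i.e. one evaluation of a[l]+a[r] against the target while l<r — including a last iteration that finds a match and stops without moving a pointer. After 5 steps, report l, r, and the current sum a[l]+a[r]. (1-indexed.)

[1,15] -9+39=30 <47 → l++
[2,15] -8+39=31 <47 → l++
[3,15] -6+39=33 <47 → l++
[4,15] -2+39=37 <47 → l++
[5,15] 1+39=40 <47 → l++

l=6, r=15, sum=46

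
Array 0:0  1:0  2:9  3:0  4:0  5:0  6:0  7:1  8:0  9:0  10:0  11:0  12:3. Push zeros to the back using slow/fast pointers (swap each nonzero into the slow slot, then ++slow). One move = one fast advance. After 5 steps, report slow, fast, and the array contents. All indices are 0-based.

slow=1, fast=5, a=[9, 0, 0, 0, 0, 0, 0, 1, 0, 0, 0, 0, 3]

slow=0 fast=0: a[fast]=0, fast++
slow=0 fast=1: a[fast]=0, fast++
slow=0 fast=2: a[fast]=9≠0 swap→a[0]=9, slow++,fast++
slow=1 fast=3: a[fast]=0, fast++
slow=1 fast=4: a[fast]=0, fast++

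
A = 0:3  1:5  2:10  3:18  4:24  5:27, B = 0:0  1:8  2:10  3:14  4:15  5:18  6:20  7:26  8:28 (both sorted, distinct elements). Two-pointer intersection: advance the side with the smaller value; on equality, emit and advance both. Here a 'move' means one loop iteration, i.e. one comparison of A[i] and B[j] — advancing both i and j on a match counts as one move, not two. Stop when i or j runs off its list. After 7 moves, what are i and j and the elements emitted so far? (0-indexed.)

i=3, j=5, emitted=[10]

i=0 j=0: 3>0, j++
i=0 j=1: 3<8, i++
i=1 j=1: 5<8, i++
i=2 j=1: 10>8, j++
i=2 j=2: 10==10 emit, i++,j++
i=3 j=3: 18>14, j++
i=3 j=4: 18>15, j++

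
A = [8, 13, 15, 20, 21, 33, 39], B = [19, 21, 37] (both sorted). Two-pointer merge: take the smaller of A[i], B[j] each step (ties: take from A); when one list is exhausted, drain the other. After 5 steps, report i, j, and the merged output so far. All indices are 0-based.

i=4, j=1, merged so far=[8, 13, 15, 19, 20]

i=0 j=0: A[i]=8<=B[j]=19 take 8, i++
i=1 j=0: A[i]=13<=B[j]=19 take 13, i++
i=2 j=0: A[i]=15<=B[j]=19 take 15, i++
i=3 j=0: A[i]=20>B[j]=19 take 19, j++
i=3 j=1: A[i]=20<=B[j]=21 take 20, i++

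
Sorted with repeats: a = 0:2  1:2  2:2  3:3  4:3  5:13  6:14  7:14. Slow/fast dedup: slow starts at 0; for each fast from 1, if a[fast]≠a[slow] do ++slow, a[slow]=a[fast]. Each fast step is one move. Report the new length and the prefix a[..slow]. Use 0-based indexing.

slow=0 fast=1: a[fast]=2=a[slow] dup, fast++
slow=0 fast=2: a[fast]=2=a[slow] dup, fast++
slow=0 fast=3: a[fast]=3≠a[slow]=2 write a[1]=3, slow++,fast++
slow=1 fast=4: a[fast]=3=a[slow] dup, fast++
slow=1 fast=5: a[fast]=13≠a[slow]=3 write a[2]=13, slow++,fast++
slow=2 fast=6: a[fast]=14≠a[slow]=13 write a[3]=14, slow++,fast++
slow=3 fast=7: a[fast]=14=a[slow] dup, fast++

length 4; prefix = [2, 3, 13, 14]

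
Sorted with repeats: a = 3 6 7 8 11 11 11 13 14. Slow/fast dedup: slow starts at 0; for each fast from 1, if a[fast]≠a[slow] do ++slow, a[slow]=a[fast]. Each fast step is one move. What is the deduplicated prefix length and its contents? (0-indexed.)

length 7; prefix = [3, 6, 7, 8, 11, 13, 14]

(s=0,f=1) a[fast]=6≠a[slow]=3 write a[1]=6 → slow++,fast++
(s=1,f=2) a[fast]=7≠a[slow]=6 write a[2]=7 → slow++,fast++
(s=2,f=3) a[fast]=8≠a[slow]=7 write a[3]=8 → slow++,fast++
(s=3,f=4) a[fast]=11≠a[slow]=8 write a[4]=11 → slow++,fast++
(s=4,f=5) a[fast]=11=a[slow] dup → fast++
(s=4,f=6) a[fast]=11=a[slow] dup → fast++
(s=4,f=7) a[fast]=13≠a[slow]=11 write a[5]=13 → slow++,fast++
(s=5,f=8) a[fast]=14≠a[slow]=13 write a[6]=14 → slow++,fast++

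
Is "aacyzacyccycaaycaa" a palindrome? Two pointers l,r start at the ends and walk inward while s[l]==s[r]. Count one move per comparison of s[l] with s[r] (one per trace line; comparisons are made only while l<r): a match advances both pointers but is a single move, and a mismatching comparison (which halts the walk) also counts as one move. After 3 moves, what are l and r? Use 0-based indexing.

l=3, r=14

l=0 r=17: 'a'=='a', l++,r--
l=1 r=16: 'a'=='a', l++,r--
l=2 r=15: 'c'=='c', l++,r--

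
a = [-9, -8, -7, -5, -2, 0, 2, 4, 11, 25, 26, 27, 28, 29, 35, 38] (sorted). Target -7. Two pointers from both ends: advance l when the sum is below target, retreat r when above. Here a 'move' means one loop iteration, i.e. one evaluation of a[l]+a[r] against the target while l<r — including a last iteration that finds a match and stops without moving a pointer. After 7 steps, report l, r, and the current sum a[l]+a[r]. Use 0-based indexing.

l=0, r=8, sum=2

[0,15] -9+38=29 >-7 → r--
[0,14] -9+35=26 >-7 → r--
[0,13] -9+29=20 >-7 → r--
[0,12] -9+28=19 >-7 → r--
[0,11] -9+27=18 >-7 → r--
[0,10] -9+26=17 >-7 → r--
[0,9] -9+25=16 >-7 → r--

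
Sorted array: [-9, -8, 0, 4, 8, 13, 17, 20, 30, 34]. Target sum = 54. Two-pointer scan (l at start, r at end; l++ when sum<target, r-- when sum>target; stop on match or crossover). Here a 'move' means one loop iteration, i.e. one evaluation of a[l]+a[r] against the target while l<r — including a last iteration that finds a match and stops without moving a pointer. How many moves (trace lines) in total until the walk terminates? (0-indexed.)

[0,9] -9+34=25 <54 → l++
[1,9] -8+34=26 <54 → l++
[2,9] 0+34=34 <54 → l++
[3,9] 4+34=38 <54 → l++
[4,9] 8+34=42 <54 → l++
[5,9] 13+34=47 <54 → l++
[6,9] 17+34=51 <54 → l++
[7,9] 20+34=54 → found

8 moves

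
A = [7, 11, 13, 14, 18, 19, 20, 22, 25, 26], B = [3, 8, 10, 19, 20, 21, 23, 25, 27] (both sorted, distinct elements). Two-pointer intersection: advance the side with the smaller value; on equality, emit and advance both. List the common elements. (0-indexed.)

[i=0,j=0] 7>3 → j++
[i=0,j=1] 7<8 → i++
[i=1,j=1] 11>8 → j++
[i=1,j=2] 11>10 → j++
[i=1,j=3] 11<19 → i++
[i=2,j=3] 13<19 → i++
[i=3,j=3] 14<19 → i++
[i=4,j=3] 18<19 → i++
[i=5,j=3] 19==19 emit → i++,j++
[i=6,j=4] 20==20 emit → i++,j++
[i=7,j=5] 22>21 → j++
[i=7,j=6] 22<23 → i++
[i=8,j=6] 25>23 → j++
[i=8,j=7] 25==25 emit → i++,j++
[i=9,j=8] 26<27 → i++

intersection = [19, 20, 25]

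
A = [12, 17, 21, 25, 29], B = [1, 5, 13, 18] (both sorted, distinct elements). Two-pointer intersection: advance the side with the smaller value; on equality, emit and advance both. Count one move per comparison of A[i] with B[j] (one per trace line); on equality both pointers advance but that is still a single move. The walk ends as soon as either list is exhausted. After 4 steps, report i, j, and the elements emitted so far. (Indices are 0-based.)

[i=0,j=0] 12>1 → j++
[i=0,j=1] 12>5 → j++
[i=0,j=2] 12<13 → i++
[i=1,j=2] 17>13 → j++

i=1, j=3, emitted=[]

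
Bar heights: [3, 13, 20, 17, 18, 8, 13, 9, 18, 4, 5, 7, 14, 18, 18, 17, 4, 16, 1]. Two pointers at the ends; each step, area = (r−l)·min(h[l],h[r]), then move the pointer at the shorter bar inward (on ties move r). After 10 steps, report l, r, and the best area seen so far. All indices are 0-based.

l=0 r=18: min(3,1)*18=18 best=18 *, r--
l=0 r=17: min(3,16)*17=51 best=51 *, l++
l=1 r=17: min(13,16)*16=208 best=208 *, l++
l=2 r=17: min(20,16)*15=240 best=240 *, r--
l=2 r=16: min(20,4)*14=56 best=240, r--
l=2 r=15: min(20,17)*13=221 best=240, r--
l=2 r=14: min(20,18)*12=216 best=240, r--
l=2 r=13: min(20,18)*11=198 best=240, r--
l=2 r=12: min(20,14)*10=140 best=240, r--
l=2 r=11: min(20,7)*9=63 best=240, r--

l=2, r=10, best area=240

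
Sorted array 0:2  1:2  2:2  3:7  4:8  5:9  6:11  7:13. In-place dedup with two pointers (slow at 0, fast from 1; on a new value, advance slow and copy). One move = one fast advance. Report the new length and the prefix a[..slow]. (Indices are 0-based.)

slow=0 fast=1: a[fast]=2=a[slow] dup, fast++
slow=0 fast=2: a[fast]=2=a[slow] dup, fast++
slow=0 fast=3: a[fast]=7≠a[slow]=2 write a[1]=7, slow++,fast++
slow=1 fast=4: a[fast]=8≠a[slow]=7 write a[2]=8, slow++,fast++
slow=2 fast=5: a[fast]=9≠a[slow]=8 write a[3]=9, slow++,fast++
slow=3 fast=6: a[fast]=11≠a[slow]=9 write a[4]=11, slow++,fast++
slow=4 fast=7: a[fast]=13≠a[slow]=11 write a[5]=13, slow++,fast++

length 6; prefix = [2, 7, 8, 9, 11, 13]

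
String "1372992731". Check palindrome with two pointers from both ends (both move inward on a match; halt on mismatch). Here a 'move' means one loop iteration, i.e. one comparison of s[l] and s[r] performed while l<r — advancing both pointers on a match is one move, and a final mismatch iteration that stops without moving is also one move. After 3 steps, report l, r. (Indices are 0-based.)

l=0 r=9: '1'=='1', l++,r--
l=1 r=8: '3'=='3', l++,r--
l=2 r=7: '7'=='7', l++,r--

l=3, r=6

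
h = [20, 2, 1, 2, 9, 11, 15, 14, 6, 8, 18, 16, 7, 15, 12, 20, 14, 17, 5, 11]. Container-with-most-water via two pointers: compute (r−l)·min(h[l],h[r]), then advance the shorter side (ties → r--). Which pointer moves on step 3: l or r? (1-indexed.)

[1,20] min(20,11)*19=209 best=209 * → r--
[1,19] min(20,5)*18=90 best=209 → r--
[1,18] min(20,17)*17=289 best=289 * → r--

r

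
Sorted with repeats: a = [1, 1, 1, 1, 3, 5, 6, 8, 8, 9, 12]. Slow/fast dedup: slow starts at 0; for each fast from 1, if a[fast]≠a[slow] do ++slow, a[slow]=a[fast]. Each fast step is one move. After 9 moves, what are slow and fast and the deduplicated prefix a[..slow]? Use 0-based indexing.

slow=5, fast=10, prefix=[1, 3, 5, 6, 8, 9]

slow=0 fast=1: a[fast]=1=a[slow] dup, fast++
slow=0 fast=2: a[fast]=1=a[slow] dup, fast++
slow=0 fast=3: a[fast]=1=a[slow] dup, fast++
slow=0 fast=4: a[fast]=3≠a[slow]=1 write a[1]=3, slow++,fast++
slow=1 fast=5: a[fast]=5≠a[slow]=3 write a[2]=5, slow++,fast++
slow=2 fast=6: a[fast]=6≠a[slow]=5 write a[3]=6, slow++,fast++
slow=3 fast=7: a[fast]=8≠a[slow]=6 write a[4]=8, slow++,fast++
slow=4 fast=8: a[fast]=8=a[slow] dup, fast++
slow=4 fast=9: a[fast]=9≠a[slow]=8 write a[5]=9, slow++,fast++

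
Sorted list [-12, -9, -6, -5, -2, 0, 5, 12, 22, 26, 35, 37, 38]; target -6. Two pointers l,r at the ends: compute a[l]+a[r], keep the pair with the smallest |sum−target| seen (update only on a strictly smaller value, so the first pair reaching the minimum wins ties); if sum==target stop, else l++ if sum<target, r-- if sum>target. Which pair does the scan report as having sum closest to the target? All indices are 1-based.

l=1 r=13: -12+38=26 d=32 *, r--
l=1 r=12: -12+37=25 d=31 *, r--
l=1 r=11: -12+35=23 d=29 *, r--
l=1 r=10: -12+26=14 d=20 *, r--
l=1 r=9: -12+22=10 d=16 *, r--
l=1 r=8: -12+12=0 d=6 *, r--
l=1 r=7: -12+5=-7 d=1 *, l++
l=2 r=7: -9+5=-4 d=2, r--
l=2 r=6: -9+0=-9 d=3, l++
l=3 r=6: -6+0=-6 d=0 *, stop

pair (-6, 0) with sum -6 (|Δ|=0)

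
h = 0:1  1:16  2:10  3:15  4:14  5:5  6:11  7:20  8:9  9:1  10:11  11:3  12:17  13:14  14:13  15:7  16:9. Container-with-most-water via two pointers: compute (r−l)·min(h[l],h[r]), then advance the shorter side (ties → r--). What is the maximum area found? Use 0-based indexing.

[0,16] min(1,9)*16=16 best=16 * → l++
[1,16] min(16,9)*15=135 best=135 * → r--
[1,15] min(16,7)*14=98 best=135 → r--
[1,14] min(16,13)*13=169 best=169 * → r--
[1,13] min(16,14)*12=168 best=169 → r--
[1,12] min(16,17)*11=176 best=176 * → l++
[2,12] min(10,17)*10=100 best=176 → l++
[3,12] min(15,17)*9=135 best=176 → l++
[4,12] min(14,17)*8=112 best=176 → l++
[5,12] min(5,17)*7=35 best=176 → l++
[6,12] min(11,17)*6=66 best=176 → l++
[7,12] min(20,17)*5=85 best=176 → r--
[7,11] min(20,3)*4=12 best=176 → r--
[7,10] min(20,11)*3=33 best=176 → r--
[7,9] min(20,1)*2=2 best=176 → r--
[7,8] min(20,9)*1=9 best=176 → r--

max area = 176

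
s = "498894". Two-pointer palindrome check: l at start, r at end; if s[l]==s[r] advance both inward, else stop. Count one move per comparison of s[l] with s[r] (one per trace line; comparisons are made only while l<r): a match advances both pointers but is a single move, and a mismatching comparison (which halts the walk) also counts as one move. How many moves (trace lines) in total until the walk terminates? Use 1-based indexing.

3 moves

[1,6] '4'=='4' → l++,r--
[2,5] '9'=='9' → l++,r--
[3,4] '8'=='8' → l++,r--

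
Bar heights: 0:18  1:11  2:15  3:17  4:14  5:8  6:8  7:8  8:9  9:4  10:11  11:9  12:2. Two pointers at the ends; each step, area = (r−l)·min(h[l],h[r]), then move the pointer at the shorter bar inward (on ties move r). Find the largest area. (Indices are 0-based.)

l=0 r=12: min(18,2)*12=24 best=24 *, r--
l=0 r=11: min(18,9)*11=99 best=99 *, r--
l=0 r=10: min(18,11)*10=110 best=110 *, r--
l=0 r=9: min(18,4)*9=36 best=110, r--
l=0 r=8: min(18,9)*8=72 best=110, r--
l=0 r=7: min(18,8)*7=56 best=110, r--
l=0 r=6: min(18,8)*6=48 best=110, r--
l=0 r=5: min(18,8)*5=40 best=110, r--
l=0 r=4: min(18,14)*4=56 best=110, r--
l=0 r=3: min(18,17)*3=51 best=110, r--
l=0 r=2: min(18,15)*2=30 best=110, r--
l=0 r=1: min(18,11)*1=11 best=110, r--

max area = 110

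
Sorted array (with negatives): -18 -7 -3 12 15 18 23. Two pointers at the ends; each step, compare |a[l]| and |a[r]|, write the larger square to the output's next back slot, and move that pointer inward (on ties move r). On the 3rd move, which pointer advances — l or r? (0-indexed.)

l=0 r=6: |-18|<=|23| out[6]=529, r--
l=0 r=5: |-18|<=|18| out[5]=324, r--
l=0 r=4: |-18|>|15| out[4]=324, l++

l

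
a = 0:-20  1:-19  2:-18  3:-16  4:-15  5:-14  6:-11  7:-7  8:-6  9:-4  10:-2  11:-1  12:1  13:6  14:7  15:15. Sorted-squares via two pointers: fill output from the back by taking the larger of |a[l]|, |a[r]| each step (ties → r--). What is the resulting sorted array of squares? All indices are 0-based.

[1, 1, 4, 16, 36, 36, 49, 49, 121, 196, 225, 225, 256, 324, 361, 400]

[0,15] |-20|>|15| out[15]=400 → l++
[1,15] |-19|>|15| out[14]=361 → l++
[2,15] |-18|>|15| out[13]=324 → l++
[3,15] |-16|>|15| out[12]=256 → l++
[4,15] |-15|<=|15| out[11]=225 → r--
[4,14] |-15|>|7| out[10]=225 → l++
[5,14] |-14|>|7| out[9]=196 → l++
[6,14] |-11|>|7| out[8]=121 → l++
[7,14] |-7|<=|7| out[7]=49 → r--
[7,13] |-7|>|6| out[6]=49 → l++
[8,13] |-6|<=|6| out[5]=36 → r--
[8,12] |-6|>|1| out[4]=36 → l++
[9,12] |-4|>|1| out[3]=16 → l++
[10,12] |-2|>|1| out[2]=4 → l++
[11,12] |-1|<=|1| out[1]=1 → r--
[11,11] |-1|<=|-1| out[0]=1 → r--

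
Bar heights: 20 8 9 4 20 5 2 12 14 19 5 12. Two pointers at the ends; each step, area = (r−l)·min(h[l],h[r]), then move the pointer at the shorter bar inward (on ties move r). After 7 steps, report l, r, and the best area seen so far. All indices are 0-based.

l=0, r=4, best area=171

[0,11] min(20,12)*11=132 best=132 * → r--
[0,10] min(20,5)*10=50 best=132 → r--
[0,9] min(20,19)*9=171 best=171 * → r--
[0,8] min(20,14)*8=112 best=171 → r--
[0,7] min(20,12)*7=84 best=171 → r--
[0,6] min(20,2)*6=12 best=171 → r--
[0,5] min(20,5)*5=25 best=171 → r--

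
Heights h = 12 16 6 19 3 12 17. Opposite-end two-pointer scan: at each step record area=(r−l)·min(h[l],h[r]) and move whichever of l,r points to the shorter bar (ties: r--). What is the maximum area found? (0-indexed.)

[0,6] min(12,17)*6=72 best=72 * → l++
[1,6] min(16,17)*5=80 best=80 * → l++
[2,6] min(6,17)*4=24 best=80 → l++
[3,6] min(19,17)*3=51 best=80 → r--
[3,5] min(19,12)*2=24 best=80 → r--
[3,4] min(19,3)*1=3 best=80 → r--

max area = 80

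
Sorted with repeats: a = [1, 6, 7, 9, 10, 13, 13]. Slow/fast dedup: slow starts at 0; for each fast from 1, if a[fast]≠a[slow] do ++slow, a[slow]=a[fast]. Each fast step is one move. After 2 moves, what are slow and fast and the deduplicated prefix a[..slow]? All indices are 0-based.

slow=2, fast=3, prefix=[1, 6, 7]

(s=0,f=1) a[fast]=6≠a[slow]=1 write a[1]=6 → slow++,fast++
(s=1,f=2) a[fast]=7≠a[slow]=6 write a[2]=7 → slow++,fast++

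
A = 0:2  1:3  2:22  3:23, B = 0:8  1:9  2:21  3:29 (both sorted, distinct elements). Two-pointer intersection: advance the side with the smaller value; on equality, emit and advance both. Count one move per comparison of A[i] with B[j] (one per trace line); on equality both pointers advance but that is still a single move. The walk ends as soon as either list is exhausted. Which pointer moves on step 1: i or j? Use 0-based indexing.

i

[i=0,j=0] 2<8 → i++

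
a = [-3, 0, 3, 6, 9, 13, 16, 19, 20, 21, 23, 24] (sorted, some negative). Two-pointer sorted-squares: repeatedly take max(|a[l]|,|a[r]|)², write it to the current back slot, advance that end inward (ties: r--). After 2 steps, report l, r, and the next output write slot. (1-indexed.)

l=1 r=12: |-3|<=|24| out[12]=576, r--
l=1 r=11: |-3|<=|23| out[11]=529, r--

l=1, r=10, next write slot=10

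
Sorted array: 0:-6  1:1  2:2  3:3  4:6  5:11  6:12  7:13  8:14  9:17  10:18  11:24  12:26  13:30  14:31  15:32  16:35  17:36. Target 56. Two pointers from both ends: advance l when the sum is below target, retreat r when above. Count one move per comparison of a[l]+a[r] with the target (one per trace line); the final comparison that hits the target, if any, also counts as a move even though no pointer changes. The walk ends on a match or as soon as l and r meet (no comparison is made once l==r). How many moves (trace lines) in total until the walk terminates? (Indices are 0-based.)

14 moves

l=0 r=17: -6+36=30 <56, l++
l=1 r=17: 1+36=37 <56, l++
l=2 r=17: 2+36=38 <56, l++
l=3 r=17: 3+36=39 <56, l++
l=4 r=17: 6+36=42 <56, l++
l=5 r=17: 11+36=47 <56, l++
l=6 r=17: 12+36=48 <56, l++
l=7 r=17: 13+36=49 <56, l++
l=8 r=17: 14+36=50 <56, l++
l=9 r=17: 17+36=53 <56, l++
l=10 r=17: 18+36=54 <56, l++
l=11 r=17: 24+36=60 >56, r--
l=11 r=16: 24+35=59 >56, r--
l=11 r=15: 24+32=56, found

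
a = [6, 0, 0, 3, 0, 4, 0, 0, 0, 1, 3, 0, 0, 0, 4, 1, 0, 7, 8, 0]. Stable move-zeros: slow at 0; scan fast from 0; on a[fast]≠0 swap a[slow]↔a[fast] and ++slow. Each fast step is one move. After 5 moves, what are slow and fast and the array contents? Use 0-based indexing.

(s=0,f=0) a[fast]=6≠0 swap→a[0]=6 → slow++,fast++
(s=1,f=1) a[fast]=0 → fast++
(s=1,f=2) a[fast]=0 → fast++
(s=1,f=3) a[fast]=3≠0 swap→a[1]=3 → slow++,fast++
(s=2,f=4) a[fast]=0 → fast++

slow=2, fast=5, a=[6, 3, 0, 0, 0, 4, 0, 0, 0, 1, 3, 0, 0, 0, 4, 1, 0, 7, 8, 0]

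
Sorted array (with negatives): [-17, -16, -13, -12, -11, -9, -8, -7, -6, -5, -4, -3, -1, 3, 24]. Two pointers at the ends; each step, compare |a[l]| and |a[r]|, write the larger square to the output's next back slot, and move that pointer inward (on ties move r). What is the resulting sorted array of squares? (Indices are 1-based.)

[1, 9, 9, 16, 25, 36, 49, 64, 81, 121, 144, 169, 256, 289, 576]

l=1 r=15: |-17|<=|24| out[15]=576, r--
l=1 r=14: |-17|>|3| out[14]=289, l++
l=2 r=14: |-16|>|3| out[13]=256, l++
l=3 r=14: |-13|>|3| out[12]=169, l++
l=4 r=14: |-12|>|3| out[11]=144, l++
l=5 r=14: |-11|>|3| out[10]=121, l++
l=6 r=14: |-9|>|3| out[9]=81, l++
l=7 r=14: |-8|>|3| out[8]=64, l++
l=8 r=14: |-7|>|3| out[7]=49, l++
l=9 r=14: |-6|>|3| out[6]=36, l++
l=10 r=14: |-5|>|3| out[5]=25, l++
l=11 r=14: |-4|>|3| out[4]=16, l++
l=12 r=14: |-3|<=|3| out[3]=9, r--
l=12 r=13: |-3|>|-1| out[2]=9, l++
l=13 r=13: |-1|<=|-1| out[1]=1, r--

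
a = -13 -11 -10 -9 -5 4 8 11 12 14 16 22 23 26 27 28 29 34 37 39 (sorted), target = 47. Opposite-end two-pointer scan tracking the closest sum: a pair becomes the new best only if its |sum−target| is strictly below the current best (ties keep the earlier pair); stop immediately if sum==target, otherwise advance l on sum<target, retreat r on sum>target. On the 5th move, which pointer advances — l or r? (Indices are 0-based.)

l

l=0 r=19: -13+39=26 d=21 *, l++
l=1 r=19: -11+39=28 d=19 *, l++
l=2 r=19: -10+39=29 d=18 *, l++
l=3 r=19: -9+39=30 d=17 *, l++
l=4 r=19: -5+39=34 d=13 *, l++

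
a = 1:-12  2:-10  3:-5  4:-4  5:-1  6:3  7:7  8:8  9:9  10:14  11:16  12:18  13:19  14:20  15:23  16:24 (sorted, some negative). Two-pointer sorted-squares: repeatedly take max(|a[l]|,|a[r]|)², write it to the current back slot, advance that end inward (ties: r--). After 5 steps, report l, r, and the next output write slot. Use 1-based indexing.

[1,16] |-12|<=|24| out[16]=576 → r--
[1,15] |-12|<=|23| out[15]=529 → r--
[1,14] |-12|<=|20| out[14]=400 → r--
[1,13] |-12|<=|19| out[13]=361 → r--
[1,12] |-12|<=|18| out[12]=324 → r--

l=1, r=11, next write slot=11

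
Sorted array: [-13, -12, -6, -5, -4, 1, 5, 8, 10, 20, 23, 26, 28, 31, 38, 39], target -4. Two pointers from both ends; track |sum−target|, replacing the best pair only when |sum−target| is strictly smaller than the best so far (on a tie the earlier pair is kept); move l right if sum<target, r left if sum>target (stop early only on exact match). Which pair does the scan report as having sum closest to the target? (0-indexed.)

pair (-12, 8) with sum -4 (|Δ|=0)

l=0 r=15: -13+39=26 d=30 *, r--
l=0 r=14: -13+38=25 d=29 *, r--
l=0 r=13: -13+31=18 d=22 *, r--
l=0 r=12: -13+28=15 d=19 *, r--
l=0 r=11: -13+26=13 d=17 *, r--
l=0 r=10: -13+23=10 d=14 *, r--
l=0 r=9: -13+20=7 d=11 *, r--
l=0 r=8: -13+10=-3 d=1 *, r--
l=0 r=7: -13+8=-5 d=1, l++
l=1 r=7: -12+8=-4 d=0 *, stop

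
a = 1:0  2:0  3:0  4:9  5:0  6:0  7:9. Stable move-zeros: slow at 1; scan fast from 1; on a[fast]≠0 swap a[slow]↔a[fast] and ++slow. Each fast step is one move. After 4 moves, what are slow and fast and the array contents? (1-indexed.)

slow=2, fast=5, a=[9, 0, 0, 0, 0, 0, 9]

(s=1,f=1) a[fast]=0 → fast++
(s=1,f=2) a[fast]=0 → fast++
(s=1,f=3) a[fast]=0 → fast++
(s=1,f=4) a[fast]=9≠0 swap→a[1]=9 → slow++,fast++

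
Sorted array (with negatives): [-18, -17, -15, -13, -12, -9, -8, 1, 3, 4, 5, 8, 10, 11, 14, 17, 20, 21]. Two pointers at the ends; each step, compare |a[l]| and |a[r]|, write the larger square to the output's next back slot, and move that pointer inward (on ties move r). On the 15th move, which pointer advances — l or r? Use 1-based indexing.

r

l=1 r=18: |-18|<=|21| out[18]=441, r--
l=1 r=17: |-18|<=|20| out[17]=400, r--
l=1 r=16: |-18|>|17| out[16]=324, l++
l=2 r=16: |-17|<=|17| out[15]=289, r--
l=2 r=15: |-17|>|14| out[14]=289, l++
l=3 r=15: |-15|>|14| out[13]=225, l++
l=4 r=15: |-13|<=|14| out[12]=196, r--
l=4 r=14: |-13|>|11| out[11]=169, l++
l=5 r=14: |-12|>|11| out[10]=144, l++
l=6 r=14: |-9|<=|11| out[9]=121, r--
l=6 r=13: |-9|<=|10| out[8]=100, r--
l=6 r=12: |-9|>|8| out[7]=81, l++
l=7 r=12: |-8|<=|8| out[6]=64, r--
l=7 r=11: |-8|>|5| out[5]=64, l++
l=8 r=11: |1|<=|5| out[4]=25, r--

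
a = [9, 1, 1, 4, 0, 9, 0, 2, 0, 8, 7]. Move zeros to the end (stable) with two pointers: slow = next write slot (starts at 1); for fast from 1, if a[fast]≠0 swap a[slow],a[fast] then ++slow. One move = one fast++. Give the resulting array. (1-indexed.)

slow=1 fast=1: a[fast]=9≠0 swap→a[1]=9, slow++,fast++
slow=2 fast=2: a[fast]=1≠0 swap→a[2]=1, slow++,fast++
slow=3 fast=3: a[fast]=1≠0 swap→a[3]=1, slow++,fast++
slow=4 fast=4: a[fast]=4≠0 swap→a[4]=4, slow++,fast++
slow=5 fast=5: a[fast]=0, fast++
slow=5 fast=6: a[fast]=9≠0 swap→a[5]=9, slow++,fast++
slow=6 fast=7: a[fast]=0, fast++
slow=6 fast=8: a[fast]=2≠0 swap→a[6]=2, slow++,fast++
slow=7 fast=9: a[fast]=0, fast++
slow=7 fast=10: a[fast]=8≠0 swap→a[7]=8, slow++,fast++
slow=8 fast=11: a[fast]=7≠0 swap→a[8]=7, slow++,fast++

[9, 1, 1, 4, 9, 2, 8, 7, 0, 0, 0]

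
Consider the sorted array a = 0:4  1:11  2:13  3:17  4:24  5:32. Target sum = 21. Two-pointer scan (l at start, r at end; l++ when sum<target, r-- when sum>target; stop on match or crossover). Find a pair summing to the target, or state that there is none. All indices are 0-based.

[0,5] 4+32=36 >21 → r--
[0,4] 4+24=28 >21 → r--
[0,3] 4+17=21 → found

(4, 17)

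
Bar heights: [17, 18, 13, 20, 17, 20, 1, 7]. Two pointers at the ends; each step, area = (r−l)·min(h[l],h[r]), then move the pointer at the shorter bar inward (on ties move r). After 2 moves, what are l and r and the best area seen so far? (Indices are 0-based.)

l=0, r=5, best area=49

l=0 r=7: min(17,7)*7=49 best=49 *, r--
l=0 r=6: min(17,1)*6=6 best=49, r--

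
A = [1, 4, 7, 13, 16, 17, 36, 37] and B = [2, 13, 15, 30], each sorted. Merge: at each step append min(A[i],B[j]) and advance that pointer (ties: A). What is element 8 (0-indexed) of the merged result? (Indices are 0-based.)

merged[8] = 17

i=0 j=0: A[i]=1<=B[j]=2 take 1, i++
i=1 j=0: A[i]=4>B[j]=2 take 2, j++
i=1 j=1: A[i]=4<=B[j]=13 take 4, i++
i=2 j=1: A[i]=7<=B[j]=13 take 7, i++
i=3 j=1: A[i]=13<=B[j]=13 take 13, i++
i=4 j=1: A[i]=16>B[j]=13 take 13, j++
i=4 j=2: A[i]=16>B[j]=15 take 15, j++
i=4 j=3: A[i]=16<=B[j]=30 take 16, i++
i=5 j=3: A[i]=17<=B[j]=30 take 17, i++
i=6 j=3: A[i]=36>B[j]=30 take 30, j++
i=6 j=4: B done, take A[i]=36, i++
i=7 j=4: B done, take A[i]=37, i++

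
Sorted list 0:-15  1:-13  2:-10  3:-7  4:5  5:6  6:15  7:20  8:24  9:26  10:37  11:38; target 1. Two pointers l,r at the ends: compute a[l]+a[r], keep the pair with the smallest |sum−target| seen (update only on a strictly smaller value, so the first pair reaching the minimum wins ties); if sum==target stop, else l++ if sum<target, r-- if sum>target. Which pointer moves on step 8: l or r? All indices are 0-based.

l=0 r=11: -15+38=23 d=22 *, r--
l=0 r=10: -15+37=22 d=21 *, r--
l=0 r=9: -15+26=11 d=10 *, r--
l=0 r=8: -15+24=9 d=8 *, r--
l=0 r=7: -15+20=5 d=4 *, r--
l=0 r=6: -15+15=0 d=1 *, l++
l=1 r=6: -13+15=2 d=1, r--
l=1 r=5: -13+6=-7 d=8, l++

l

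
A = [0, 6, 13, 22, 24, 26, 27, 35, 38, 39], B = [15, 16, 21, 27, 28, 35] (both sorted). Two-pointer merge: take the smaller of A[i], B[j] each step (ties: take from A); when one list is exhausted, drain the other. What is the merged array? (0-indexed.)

i=0 j=0: A[i]=0<=B[j]=15 take 0, i++
i=1 j=0: A[i]=6<=B[j]=15 take 6, i++
i=2 j=0: A[i]=13<=B[j]=15 take 13, i++
i=3 j=0: A[i]=22>B[j]=15 take 15, j++
i=3 j=1: A[i]=22>B[j]=16 take 16, j++
i=3 j=2: A[i]=22>B[j]=21 take 21, j++
i=3 j=3: A[i]=22<=B[j]=27 take 22, i++
i=4 j=3: A[i]=24<=B[j]=27 take 24, i++
i=5 j=3: A[i]=26<=B[j]=27 take 26, i++
i=6 j=3: A[i]=27<=B[j]=27 take 27, i++
i=7 j=3: A[i]=35>B[j]=27 take 27, j++
i=7 j=4: A[i]=35>B[j]=28 take 28, j++
i=7 j=5: A[i]=35<=B[j]=35 take 35, i++
i=8 j=5: A[i]=38>B[j]=35 take 35, j++
i=8 j=6: B done, take A[i]=38, i++
i=9 j=6: B done, take A[i]=39, i++

[0, 6, 13, 15, 16, 21, 22, 24, 26, 27, 27, 28, 35, 35, 38, 39]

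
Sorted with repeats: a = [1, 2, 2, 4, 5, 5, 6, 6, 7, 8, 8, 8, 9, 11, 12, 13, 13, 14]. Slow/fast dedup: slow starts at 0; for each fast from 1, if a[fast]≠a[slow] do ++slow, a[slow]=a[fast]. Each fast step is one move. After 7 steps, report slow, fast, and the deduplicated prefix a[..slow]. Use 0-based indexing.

slow=4, fast=8, prefix=[1, 2, 4, 5, 6]

slow=0 fast=1: a[fast]=2≠a[slow]=1 write a[1]=2, slow++,fast++
slow=1 fast=2: a[fast]=2=a[slow] dup, fast++
slow=1 fast=3: a[fast]=4≠a[slow]=2 write a[2]=4, slow++,fast++
slow=2 fast=4: a[fast]=5≠a[slow]=4 write a[3]=5, slow++,fast++
slow=3 fast=5: a[fast]=5=a[slow] dup, fast++
slow=3 fast=6: a[fast]=6≠a[slow]=5 write a[4]=6, slow++,fast++
slow=4 fast=7: a[fast]=6=a[slow] dup, fast++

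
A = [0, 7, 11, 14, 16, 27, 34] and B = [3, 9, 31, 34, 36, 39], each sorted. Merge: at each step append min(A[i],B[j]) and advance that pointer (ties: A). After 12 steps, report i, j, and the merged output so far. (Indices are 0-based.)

i=0 j=0: A[i]=0<=B[j]=3 take 0, i++
i=1 j=0: A[i]=7>B[j]=3 take 3, j++
i=1 j=1: A[i]=7<=B[j]=9 take 7, i++
i=2 j=1: A[i]=11>B[j]=9 take 9, j++
i=2 j=2: A[i]=11<=B[j]=31 take 11, i++
i=3 j=2: A[i]=14<=B[j]=31 take 14, i++
i=4 j=2: A[i]=16<=B[j]=31 take 16, i++
i=5 j=2: A[i]=27<=B[j]=31 take 27, i++
i=6 j=2: A[i]=34>B[j]=31 take 31, j++
i=6 j=3: A[i]=34<=B[j]=34 take 34, i++
i=7 j=3: A done, take B[j]=34, j++
i=7 j=4: A done, take B[j]=36, j++

i=7, j=5, merged so far=[0, 3, 7, 9, 11, 14, 16, 27, 31, 34, 34, 36]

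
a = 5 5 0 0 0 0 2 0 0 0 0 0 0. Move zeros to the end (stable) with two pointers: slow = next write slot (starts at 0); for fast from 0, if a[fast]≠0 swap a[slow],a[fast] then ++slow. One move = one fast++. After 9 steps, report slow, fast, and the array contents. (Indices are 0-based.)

slow=3, fast=9, a=[5, 5, 2, 0, 0, 0, 0, 0, 0, 0, 0, 0, 0]

(s=0,f=0) a[fast]=5≠0 swap→a[0]=5 → slow++,fast++
(s=1,f=1) a[fast]=5≠0 swap→a[1]=5 → slow++,fast++
(s=2,f=2) a[fast]=0 → fast++
(s=2,f=3) a[fast]=0 → fast++
(s=2,f=4) a[fast]=0 → fast++
(s=2,f=5) a[fast]=0 → fast++
(s=2,f=6) a[fast]=2≠0 swap→a[2]=2 → slow++,fast++
(s=3,f=7) a[fast]=0 → fast++
(s=3,f=8) a[fast]=0 → fast++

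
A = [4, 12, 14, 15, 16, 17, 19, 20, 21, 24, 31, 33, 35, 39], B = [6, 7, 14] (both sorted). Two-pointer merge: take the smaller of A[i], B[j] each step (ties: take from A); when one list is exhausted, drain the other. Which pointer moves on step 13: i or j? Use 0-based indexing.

i

i=0 j=0: A[i]=4<=B[j]=6 take 4, i++
i=1 j=0: A[i]=12>B[j]=6 take 6, j++
i=1 j=1: A[i]=12>B[j]=7 take 7, j++
i=1 j=2: A[i]=12<=B[j]=14 take 12, i++
i=2 j=2: A[i]=14<=B[j]=14 take 14, i++
i=3 j=2: A[i]=15>B[j]=14 take 14, j++
i=3 j=3: B done, take A[i]=15, i++
i=4 j=3: B done, take A[i]=16, i++
i=5 j=3: B done, take A[i]=17, i++
i=6 j=3: B done, take A[i]=19, i++
i=7 j=3: B done, take A[i]=20, i++
i=8 j=3: B done, take A[i]=21, i++
i=9 j=3: B done, take A[i]=24, i++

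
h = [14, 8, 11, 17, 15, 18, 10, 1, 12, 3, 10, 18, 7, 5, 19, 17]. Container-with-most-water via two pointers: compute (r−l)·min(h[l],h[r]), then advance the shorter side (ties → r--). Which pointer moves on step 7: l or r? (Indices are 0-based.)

l

[0,15] min(14,17)*15=210 best=210 * → l++
[1,15] min(8,17)*14=112 best=210 → l++
[2,15] min(11,17)*13=143 best=210 → l++
[3,15] min(17,17)*12=204 best=210 → r--
[3,14] min(17,19)*11=187 best=210 → l++
[4,14] min(15,19)*10=150 best=210 → l++
[5,14] min(18,19)*9=162 best=210 → l++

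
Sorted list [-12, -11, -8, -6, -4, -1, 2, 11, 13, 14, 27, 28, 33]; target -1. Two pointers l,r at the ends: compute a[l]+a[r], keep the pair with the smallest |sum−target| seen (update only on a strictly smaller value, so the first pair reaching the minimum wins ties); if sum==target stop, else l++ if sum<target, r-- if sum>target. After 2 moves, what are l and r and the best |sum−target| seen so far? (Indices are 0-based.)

l=0, r=10, best |Δ|=17

[0,12] -12+33=21 d=22 * → r--
[0,11] -12+28=16 d=17 * → r--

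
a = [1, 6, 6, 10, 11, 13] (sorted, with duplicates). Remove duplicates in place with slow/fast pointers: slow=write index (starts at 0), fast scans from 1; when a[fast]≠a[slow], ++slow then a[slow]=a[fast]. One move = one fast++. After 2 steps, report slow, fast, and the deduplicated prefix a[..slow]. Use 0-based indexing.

slow=0 fast=1: a[fast]=6≠a[slow]=1 write a[1]=6, slow++,fast++
slow=1 fast=2: a[fast]=6=a[slow] dup, fast++

slow=1, fast=3, prefix=[1, 6]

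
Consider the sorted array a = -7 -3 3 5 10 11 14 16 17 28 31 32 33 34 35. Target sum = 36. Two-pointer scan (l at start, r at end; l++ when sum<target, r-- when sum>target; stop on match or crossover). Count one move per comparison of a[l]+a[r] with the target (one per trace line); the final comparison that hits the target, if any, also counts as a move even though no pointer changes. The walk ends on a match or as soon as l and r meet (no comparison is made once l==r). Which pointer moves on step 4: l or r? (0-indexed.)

r

l=0 r=14: -7+35=28 <36, l++
l=1 r=14: -3+35=32 <36, l++
l=2 r=14: 3+35=38 >36, r--
l=2 r=13: 3+34=37 >36, r--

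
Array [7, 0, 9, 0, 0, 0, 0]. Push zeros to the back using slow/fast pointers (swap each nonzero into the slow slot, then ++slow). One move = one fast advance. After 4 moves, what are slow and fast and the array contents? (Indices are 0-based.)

(s=0,f=0) a[fast]=7≠0 swap→a[0]=7 → slow++,fast++
(s=1,f=1) a[fast]=0 → fast++
(s=1,f=2) a[fast]=9≠0 swap→a[1]=9 → slow++,fast++
(s=2,f=3) a[fast]=0 → fast++

slow=2, fast=4, a=[7, 9, 0, 0, 0, 0, 0]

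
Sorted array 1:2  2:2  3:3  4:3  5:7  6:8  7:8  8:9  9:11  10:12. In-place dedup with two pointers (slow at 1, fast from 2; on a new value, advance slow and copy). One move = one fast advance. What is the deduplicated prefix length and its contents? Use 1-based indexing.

slow=1 fast=2: a[fast]=2=a[slow] dup, fast++
slow=1 fast=3: a[fast]=3≠a[slow]=2 write a[2]=3, slow++,fast++
slow=2 fast=4: a[fast]=3=a[slow] dup, fast++
slow=2 fast=5: a[fast]=7≠a[slow]=3 write a[3]=7, slow++,fast++
slow=3 fast=6: a[fast]=8≠a[slow]=7 write a[4]=8, slow++,fast++
slow=4 fast=7: a[fast]=8=a[slow] dup, fast++
slow=4 fast=8: a[fast]=9≠a[slow]=8 write a[5]=9, slow++,fast++
slow=5 fast=9: a[fast]=11≠a[slow]=9 write a[6]=11, slow++,fast++
slow=6 fast=10: a[fast]=12≠a[slow]=11 write a[7]=12, slow++,fast++

length 7; prefix = [2, 3, 7, 8, 9, 11, 12]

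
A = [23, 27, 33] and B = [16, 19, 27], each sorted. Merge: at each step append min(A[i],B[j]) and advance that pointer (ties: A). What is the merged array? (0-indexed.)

[16, 19, 23, 27, 27, 33]

i=0 j=0: A[i]=23>B[j]=16 take 16, j++
i=0 j=1: A[i]=23>B[j]=19 take 19, j++
i=0 j=2: A[i]=23<=B[j]=27 take 23, i++
i=1 j=2: A[i]=27<=B[j]=27 take 27, i++
i=2 j=2: A[i]=33>B[j]=27 take 27, j++
i=2 j=3: B done, take A[i]=33, i++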